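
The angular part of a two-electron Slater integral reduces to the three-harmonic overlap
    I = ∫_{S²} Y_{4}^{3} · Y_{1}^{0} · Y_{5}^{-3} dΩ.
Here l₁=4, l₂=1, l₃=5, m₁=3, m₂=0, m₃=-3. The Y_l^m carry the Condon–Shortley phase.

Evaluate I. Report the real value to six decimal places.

Rules hold: Σm=0, L=10 even, 3≤5≤5.
N = 9·3·11 = 297
Δ = 0!·8!·2!/11! = 1/495
Racah Σ t=0..0: t=0:+1/576 = 1/576
⇒ 3j(4 1 5; 0 0 0)² = 5/99, sgn -1
Racah Σ t=0..0: t=0:+1/5040 = 1/5040
⇒ 3j(4 1 5; 3 0 -3)² = 16/495, sgn +1
4πI² = N·(3j₀)²·(3jₘ)² = 16/33
I = -1·√(0.484848/4π) = -0.19642560

-0.196426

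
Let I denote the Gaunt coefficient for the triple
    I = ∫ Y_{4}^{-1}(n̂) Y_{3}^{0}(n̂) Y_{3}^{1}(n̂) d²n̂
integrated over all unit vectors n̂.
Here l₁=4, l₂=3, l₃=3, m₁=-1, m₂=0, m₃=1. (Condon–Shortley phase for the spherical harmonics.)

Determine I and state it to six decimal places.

Checks pass: Σm=0; 10 even; l₃=3∈[1,7].
(2·4+1)(2·3+1)(2·3+1) = 441
Δ: 4! 4! 2! / 11! → 1/34650
sum: t=1:−1/72 t=2:+1/16 t=3:−1/72 = 5/144
3j²(4 3 3; 0 0 0) = Δ·Π!·Σ² = 2/77  (sign -1)
sum: t=1:−1/288 t=2:+1/24 t=3:−1/48 = 5/288
3j²(4 3 3; -1 0 1) = Δ·Π!·Σ² = 5/462  (sign +1)
combine: 4πI² = 441·2/77·5/462 = 15/121
take √, sign -1: I = -0.09932258

-0.099323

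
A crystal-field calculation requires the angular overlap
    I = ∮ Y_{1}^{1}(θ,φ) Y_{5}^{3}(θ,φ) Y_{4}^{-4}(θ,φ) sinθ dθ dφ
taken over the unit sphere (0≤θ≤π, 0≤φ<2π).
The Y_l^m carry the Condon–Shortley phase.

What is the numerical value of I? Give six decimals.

-0.049106

Rules hold: Σm=0, L=10 even, 4≤4≤6.
N = 3·11·9 = 297
Δ = 2!·0!·8!/11! = 1/495
Racah Σ t=1..1: t=1:−1/576 = -1/576
⇒ 3j(1 5 4; 0 0 0)² = 5/99, sgn -1
Racah Σ t=0..0: t=0:+1/80640 = 1/80640
⇒ 3j(1 5 4; 1 3 -4)² = 1/495, sgn +1
4πI² = N·(3j₀)²·(3jₘ)² = 1/33
I = -1·√(0.030303/4π) = -0.04910640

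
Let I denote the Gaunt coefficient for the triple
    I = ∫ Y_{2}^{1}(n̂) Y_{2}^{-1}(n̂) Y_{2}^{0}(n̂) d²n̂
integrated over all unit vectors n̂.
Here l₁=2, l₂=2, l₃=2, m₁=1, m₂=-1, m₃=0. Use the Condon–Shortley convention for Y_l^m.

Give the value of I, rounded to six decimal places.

Rules hold: Σm=0, L=6 even, 0≤2≤4.
N = 5·5·5 = 125
Δ = 2!·2!·2!/7! = 1/630
Racah Σ t=0..2: t=0:+1/8 t=1:−1/1 t=2:+1/8 = -3/4
⇒ 3j(2 2 2; 0 0 0)² = 2/35, sgn -1
Racah Σ t=0..1: t=0:+1/2 t=1:−1/4 = 1/4
⇒ 3j(2 2 2; 1 -1 0)² = 1/70, sgn +1
4πI² = N·(3j₀)²·(3jₘ)² = 5/49
I = -1·√(0.102041/4π) = -0.09011188

-0.090112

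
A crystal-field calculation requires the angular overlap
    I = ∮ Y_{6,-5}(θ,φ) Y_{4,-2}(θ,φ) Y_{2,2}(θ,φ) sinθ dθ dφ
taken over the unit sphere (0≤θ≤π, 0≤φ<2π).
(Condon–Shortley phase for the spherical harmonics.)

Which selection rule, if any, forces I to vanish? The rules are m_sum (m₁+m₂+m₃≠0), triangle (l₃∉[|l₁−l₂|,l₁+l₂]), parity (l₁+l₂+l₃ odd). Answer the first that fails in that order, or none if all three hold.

Σmᵢ = -5  ✗
l₃∈[|l₁−l₂|,l₁+l₂]=[2,10], have l₃=2
Σlᵢ = 12 ⇒ even

m_sum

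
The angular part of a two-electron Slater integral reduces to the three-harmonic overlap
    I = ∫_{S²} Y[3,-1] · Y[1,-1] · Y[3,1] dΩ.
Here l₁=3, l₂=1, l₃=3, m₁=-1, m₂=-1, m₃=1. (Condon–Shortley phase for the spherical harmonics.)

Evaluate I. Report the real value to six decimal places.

Σmᵢ = -1 ≠ 0, so the φ-integral vanishes; I = 0

0.000000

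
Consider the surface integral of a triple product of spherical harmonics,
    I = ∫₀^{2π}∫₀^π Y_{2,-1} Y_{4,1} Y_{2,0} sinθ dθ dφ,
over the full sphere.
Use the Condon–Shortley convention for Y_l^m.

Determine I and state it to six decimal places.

-0.220728

m-sum 0 ✓  L=8 even ✓  2≤2≤6 ✓
Π(2lᵢ+1) = 5×9×5 = 225
triangle coeff Δ(2,4,2) = 1/630
Σ_t [2,2]: t=2:+1/16 = 1/16
(3j)²=2/35 [(2 4 2; 0 0 0)], sign=+1
Σ_t [3,3]: t=3:−1/24 = -1/24
(3j)²=1/21 [(2 4 2; -1 1 0)], sign=-1
⇒ 4πI² = 30/49
I = (-1)√(30/49/(4π)) = -0.22072812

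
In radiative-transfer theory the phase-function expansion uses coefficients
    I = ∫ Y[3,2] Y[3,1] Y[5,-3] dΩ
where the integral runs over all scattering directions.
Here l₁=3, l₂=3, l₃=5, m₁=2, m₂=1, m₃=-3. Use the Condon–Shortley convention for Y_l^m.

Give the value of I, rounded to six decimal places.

L=11 odd ⇒ parity kills the (l;000) factor ⇒ I = 0

0.000000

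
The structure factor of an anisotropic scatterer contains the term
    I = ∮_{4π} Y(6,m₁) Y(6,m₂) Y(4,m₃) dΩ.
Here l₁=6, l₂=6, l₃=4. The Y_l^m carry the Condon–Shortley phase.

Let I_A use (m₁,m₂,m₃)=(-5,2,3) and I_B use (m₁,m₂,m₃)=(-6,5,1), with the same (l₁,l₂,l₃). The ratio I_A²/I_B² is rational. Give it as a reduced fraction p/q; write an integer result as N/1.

343/495

Shared (l₁,l₂,l₃)=(6,6,4): N and (l;000)² cancel in I_A²/I_B².
A: Δ = 8!·4!·4!/17! = 1/15315300; Racah Σ t=7..8: t=7:−1/725760 t=8:+1/5806080 = -1/829440; ⇒ 3j(6 6 4; -5 2 3)² = 49/2652, sgn +1
B: Δ = 8!·4!·4!/17! = 1/15315300; Racah Σ t=8..8: t=8:+1/5806080 = 1/5806080; ⇒ 3j(6 6 4; -6 5 1)² = 165/6188, sgn -1
I_A²/I_B² = (49/2652)/(165/6188) = 343/495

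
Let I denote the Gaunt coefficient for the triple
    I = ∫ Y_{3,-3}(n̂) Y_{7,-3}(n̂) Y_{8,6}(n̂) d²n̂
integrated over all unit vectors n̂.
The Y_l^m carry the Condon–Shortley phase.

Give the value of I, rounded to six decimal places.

-0.170387

m-sum 0 ✓  L=18 even ✓  4≤8≤10 ✓
Π(2lᵢ+1) = 7×15×17 = 1785
triangle coeff Δ(3,7,8) = 1/5290740
Σ_t [0,2]: t=0:+1/7257600 t=1:−1/2073600 t=2:+1/7257600 = -1/4838400
(3j)²=252/20995 [(3 7 8; 0 0 0)], sign=-1
Σ_t [2,2]: t=2:+1/348364800 = 1/348364800
(3j)²=11/646 [(3 7 8; -3 -3 6)], sign=+1
⇒ 4πI² = 29106/79781
I = (-1)√(29106/79781/(4π)) = -0.17038705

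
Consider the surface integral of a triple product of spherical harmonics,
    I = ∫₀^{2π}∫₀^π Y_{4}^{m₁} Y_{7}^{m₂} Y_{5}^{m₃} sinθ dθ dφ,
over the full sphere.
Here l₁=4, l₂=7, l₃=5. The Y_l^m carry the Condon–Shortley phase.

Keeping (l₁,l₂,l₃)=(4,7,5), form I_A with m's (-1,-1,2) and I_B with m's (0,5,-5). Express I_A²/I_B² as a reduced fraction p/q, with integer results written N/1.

3362/22275

l's match ⇒ only the (l;m) 3-j factors differ between A and B.
A: triangle coeff Δ(4,7,5) = 1/6126120; Σ_t [3,5]: t=3:−1/51840 t=4:+1/69120 t=5:−1/1209600 = -41/7257600; (3j)²=1681/510510 [(4 7 5; -1 -1 2)], sign=+1
B: triangle coeff Δ(4,7,5) = 1/6126120; Σ_t [4,4]: t=4:+1/3870720 = 1/3870720; (3j)²=135/6188 [(4 7 5; 0 5 -5)], sign=+1
I_A²/I_B² = (1681/510510)/(135/6188) = 3362/22275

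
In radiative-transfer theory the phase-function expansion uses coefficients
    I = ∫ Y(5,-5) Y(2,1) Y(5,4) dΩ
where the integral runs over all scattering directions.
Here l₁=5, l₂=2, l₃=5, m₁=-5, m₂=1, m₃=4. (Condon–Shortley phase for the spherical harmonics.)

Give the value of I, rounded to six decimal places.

-0.187924

m-sum 0 ✓  L=12 even ✓  3≤5≤7 ✓
Π(2lᵢ+1) = 11×5×11 = 605
triangle coeff Δ(5,2,5) = 1/38610
Σ_t [0,2]: t=0:+1/2880 t=1:−1/576 t=2:+1/2880 = -1/960
(3j)²=10/429 [(5 2 5; 0 0 0)], sign=+1
Σ_t [2,2]: t=2:+1/80640 = 1/80640
(3j)²=9/286 [(5 2 5; -5 1 4)], sign=-1
⇒ 4πI² = 75/169
I = (-1)√(75/169/(4π)) = -0.18792404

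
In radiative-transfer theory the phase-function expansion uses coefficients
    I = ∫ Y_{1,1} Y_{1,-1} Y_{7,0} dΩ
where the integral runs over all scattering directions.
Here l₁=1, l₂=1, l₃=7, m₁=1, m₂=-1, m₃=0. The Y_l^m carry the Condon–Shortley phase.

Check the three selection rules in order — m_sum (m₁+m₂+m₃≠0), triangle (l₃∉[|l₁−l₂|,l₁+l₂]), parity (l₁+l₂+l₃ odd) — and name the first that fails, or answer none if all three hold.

triangle

azimuthal sum: 1 − 1 + 0 = 0  ✓
0 ≤ 7 ≤ 2 (triangle on l)  ✗
L = 1 + 1 + 7 = 9 (odd)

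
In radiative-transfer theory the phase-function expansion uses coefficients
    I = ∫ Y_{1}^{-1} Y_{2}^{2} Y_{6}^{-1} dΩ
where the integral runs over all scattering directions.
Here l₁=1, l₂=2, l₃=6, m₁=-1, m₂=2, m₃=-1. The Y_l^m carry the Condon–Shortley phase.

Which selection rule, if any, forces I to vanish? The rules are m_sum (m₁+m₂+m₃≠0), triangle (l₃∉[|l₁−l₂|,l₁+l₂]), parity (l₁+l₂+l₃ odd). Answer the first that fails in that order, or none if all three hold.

azimuthal sum: -1 + 2 − 1 = 0  ✓
1 ≤ 6 ≤ 3 (triangle on l)  ✗
L = 1 + 2 + 6 = 9 (odd)

triangle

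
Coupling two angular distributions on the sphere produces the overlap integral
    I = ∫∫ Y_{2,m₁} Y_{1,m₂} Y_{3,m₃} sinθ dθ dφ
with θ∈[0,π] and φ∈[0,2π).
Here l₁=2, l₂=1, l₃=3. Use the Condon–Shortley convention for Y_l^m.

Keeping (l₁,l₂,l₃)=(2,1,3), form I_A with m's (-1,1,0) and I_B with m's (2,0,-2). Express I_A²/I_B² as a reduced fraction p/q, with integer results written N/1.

Same 2,1,3: normalisation and zero-m 3j drop out of the ratio.
A: Δ: 0! 4! 2! / 7! → 1/105; sum: t=0:+1/12 = 1/12; 3j²(2 1 3; -1 1 0) = Δ·Π!·Σ² = 1/35  (sign -1)
B: Δ: 0! 4! 2! / 7! → 1/105; sum: t=0:+1/24 = 1/24; 3j²(2 1 3; 2 0 -2) = Δ·Π!·Σ² = 1/21  (sign -1)
I_A²/I_B² = (1/35)/(1/21) = 3/5

3/5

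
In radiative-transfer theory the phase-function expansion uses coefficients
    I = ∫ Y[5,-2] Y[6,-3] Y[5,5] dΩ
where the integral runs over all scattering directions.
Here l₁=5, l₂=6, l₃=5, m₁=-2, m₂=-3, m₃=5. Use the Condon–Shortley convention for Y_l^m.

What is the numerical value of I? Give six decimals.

m-sum 0 ✓  L=16 even ✓  1≤5≤11 ✓
Π(2lᵢ+1) = 11×13×11 = 1573
triangle coeff Δ(5,6,5) = 1/28588560
Σ_t [1,5]: t=1:−1/345600 t=2:+1/13824 t=3:−1/5184 t=4:+1/13824 t=5:−1/345600 = -7/129600
(3j)²=80/7293 [(5 6 5; 0 0 0)], sign=+1
Σ_t [3,3]: t=3:−1/622080 = -1/622080
(3j)²=105/4862 [(5 6 5; -2 -3 5)], sign=-1
⇒ 4πI² = 1400/3757
I = (-1)√(1400/3757/(4π)) = -0.17220212

-0.172202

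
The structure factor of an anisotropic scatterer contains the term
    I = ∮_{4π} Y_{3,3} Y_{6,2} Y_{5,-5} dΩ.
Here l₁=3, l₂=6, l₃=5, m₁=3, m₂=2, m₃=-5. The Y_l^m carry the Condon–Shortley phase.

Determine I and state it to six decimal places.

-0.036034

m-sum 0 ✓  L=14 even ✓  3≤5≤9 ✓
Π(2lᵢ+1) = 7×13×11 = 1001
triangle coeff Δ(3,6,5) = 1/675675
Σ_t [1,3]: t=1:−1/8640 t=2:+1/2304 t=3:−1/8640 = 7/34560
(3j)²=7/429 [(3 6 5; 0 0 0)], sign=-1
Σ_t [0,0]: t=0:+1/1935360 = 1/1935360
(3j)²=1/1001 [(3 6 5; 3 2 -5)], sign=+1
⇒ 4πI² = 7/429
I = (-1)√(7/429/(4π)) = -0.03603425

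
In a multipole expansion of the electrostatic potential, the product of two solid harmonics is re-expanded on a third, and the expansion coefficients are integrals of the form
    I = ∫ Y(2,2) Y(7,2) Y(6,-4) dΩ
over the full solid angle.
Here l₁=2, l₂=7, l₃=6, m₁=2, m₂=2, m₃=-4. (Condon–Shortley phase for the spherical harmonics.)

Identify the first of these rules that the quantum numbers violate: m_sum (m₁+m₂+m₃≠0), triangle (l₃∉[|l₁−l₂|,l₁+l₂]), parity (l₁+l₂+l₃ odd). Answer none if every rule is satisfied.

parity

Σmᵢ = 0  ✓
l₃∈[|l₁−l₂|,l₁+l₂]=[5,9], have l₃=6  ✓
Σlᵢ = 15 ⇒ odd  ✗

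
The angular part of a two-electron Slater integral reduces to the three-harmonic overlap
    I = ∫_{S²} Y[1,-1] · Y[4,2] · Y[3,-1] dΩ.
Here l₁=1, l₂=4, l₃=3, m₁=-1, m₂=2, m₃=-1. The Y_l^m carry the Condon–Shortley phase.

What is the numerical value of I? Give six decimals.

0.238414

m-sum 0 ✓  L=8 even ✓  3≤3≤5 ✓
Π(2lᵢ+1) = 3×9×7 = 189
triangle coeff Δ(1,4,3) = 1/252
Σ_t [1,1]: t=1:−1/36 = -1/36
(3j)²=4/63 [(1 4 3; 0 0 0)], sign=+1
Σ_t [2,2]: t=2:+1/96 = 1/96
(3j)²=5/84 [(1 4 3; -1 2 -1)], sign=+1
⇒ 4πI² = 5/7
I = (+1)√(5/7/(4π)) = 0.23841361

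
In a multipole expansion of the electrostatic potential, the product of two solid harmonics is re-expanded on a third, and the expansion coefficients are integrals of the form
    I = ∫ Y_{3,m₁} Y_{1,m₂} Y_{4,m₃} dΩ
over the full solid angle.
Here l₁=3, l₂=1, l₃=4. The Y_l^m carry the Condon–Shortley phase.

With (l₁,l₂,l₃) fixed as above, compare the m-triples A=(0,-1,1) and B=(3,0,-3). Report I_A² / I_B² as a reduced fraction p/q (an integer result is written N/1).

10/7

Same 3,1,4: normalisation and zero-m 3j drop out of the ratio.
A: Δ: 0! 6! 2! / 9! → 1/252; sum: t=0:+1/72 = 1/72; 3j²(3 1 4; 0 -1 1) = Δ·Π!·Σ² = 5/126  (sign -1)
B: Δ: 0! 6! 2! / 9! → 1/252; sum: t=0:+1/720 = 1/720; 3j²(3 1 4; 3 0 -3) = Δ·Π!·Σ² = 1/36  (sign -1)
I_A²/I_B² = (5/126)/(1/36) = 10/7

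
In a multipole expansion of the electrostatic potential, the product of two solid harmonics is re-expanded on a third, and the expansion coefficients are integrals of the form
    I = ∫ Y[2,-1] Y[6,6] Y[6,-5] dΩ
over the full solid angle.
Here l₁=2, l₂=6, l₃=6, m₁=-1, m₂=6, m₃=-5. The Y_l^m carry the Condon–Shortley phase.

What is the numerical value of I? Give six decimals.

m-sum 0 ✓  L=14 even ✓  4≤6≤8 ✓
Π(2lᵢ+1) = 5×13×13 = 845
triangle coeff Δ(2,6,6) = 1/90090
Σ_t [0,2]: t=0:+1/69120 t=1:−1/14400 t=2:+1/69120 = -7/172800
(3j)²=14/715 [(2 6 6; 0 0 0)], sign=-1
Σ_t [2,2]: t=2:+1/7257600 = 1/7257600
(3j)²=11/455 [(2 6 6; -1 6 -5)], sign=-1
⇒ 4πI² = 2/5
I = (+1)√(2/5/(4π)) = 0.17841241

0.178412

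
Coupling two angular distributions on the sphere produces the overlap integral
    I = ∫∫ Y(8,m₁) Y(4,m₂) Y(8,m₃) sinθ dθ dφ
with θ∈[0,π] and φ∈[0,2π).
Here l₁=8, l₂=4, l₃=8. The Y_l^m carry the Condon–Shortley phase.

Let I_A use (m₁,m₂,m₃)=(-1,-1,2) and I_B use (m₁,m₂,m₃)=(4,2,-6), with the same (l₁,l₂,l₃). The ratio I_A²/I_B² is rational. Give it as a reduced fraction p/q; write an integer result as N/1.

98/195

l's match ⇒ only the (l;m) 3-j factors differ between A and B.
A: triangle coeff Δ(8,4,8) = 1/185175900; Σ_t [0,3]: t=0:+1/313528320 t=1:−1/23224320 t=2:+1/14515200 t=3:−1/74649600 = 7/447897600; (3j)²=343/75582 [(8 4 8; -1 -1 2)], sign=+1
B: triangle coeff Δ(8,4,8) = 1/185175900; Σ_t [2,4]: t=2:+1/696729600 t=3:−1/1437004800 t=4:+1/45984153600 = 1/1313832960; (3j)²=35/3876 [(8 4 8; 4 2 -6)], sign=+1
I_A²/I_B² = (343/75582)/(35/3876) = 98/195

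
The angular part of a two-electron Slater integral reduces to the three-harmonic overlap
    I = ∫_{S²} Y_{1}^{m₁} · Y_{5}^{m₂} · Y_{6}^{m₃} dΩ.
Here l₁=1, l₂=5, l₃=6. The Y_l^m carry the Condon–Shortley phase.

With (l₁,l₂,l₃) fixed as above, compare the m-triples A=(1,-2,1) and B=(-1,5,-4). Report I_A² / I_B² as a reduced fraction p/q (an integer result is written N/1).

10/1

Same 1,5,6: normalisation and zero-m 3j drop out of the ratio.
A: Δ: 0! 2! 10! / 13! → 1/858; sum: t=0:+1/60480 = 1/60480; 3j²(1 5 6; 1 -2 1) = Δ·Π!·Σ² = 5/429  (sign -1)
B: Δ: 0! 2! 10! / 13! → 1/858; sum: t=0:+1/7257600 = 1/7257600; 3j²(1 5 6; -1 5 -4) = Δ·Π!·Σ² = 1/858  (sign +1)
I_A²/I_B² = (5/429)/(1/858) = 10/1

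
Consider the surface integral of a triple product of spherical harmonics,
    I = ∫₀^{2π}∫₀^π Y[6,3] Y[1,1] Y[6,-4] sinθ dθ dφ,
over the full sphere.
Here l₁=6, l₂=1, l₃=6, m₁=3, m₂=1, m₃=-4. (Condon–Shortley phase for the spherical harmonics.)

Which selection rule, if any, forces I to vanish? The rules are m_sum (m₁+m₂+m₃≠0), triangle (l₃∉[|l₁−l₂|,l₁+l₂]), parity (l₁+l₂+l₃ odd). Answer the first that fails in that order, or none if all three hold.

parity

m₁+m₂+m₃ = 3 + 1 − 4 = 0  ✓
triangle: |6−1|=5 ≤ l₃=6 ≤ 6+1=7  ✓
parity: l₁+l₂+l₃ = 13 is odd  ✗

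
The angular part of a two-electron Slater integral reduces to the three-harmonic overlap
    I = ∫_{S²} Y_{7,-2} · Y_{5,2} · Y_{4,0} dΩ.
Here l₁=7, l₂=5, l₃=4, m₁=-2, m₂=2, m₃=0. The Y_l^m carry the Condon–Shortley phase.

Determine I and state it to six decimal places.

m-sum 0 ✓  L=16 even ✓  2≤4≤12 ✓
Π(2lᵢ+1) = 15×11×9 = 1485
triangle coeff Δ(7,5,4) = 1/6126120
Σ_t [3,5]: t=3:−1/69120 t=4:+1/20736 t=5:−1/69120 = 1/51840
(3j)²=280/21879 [(7 5 4; 0 0 0)], sign=+1
Σ_t [5,7]: t=5:−1/69120 t=6:+1/51840 t=7:−1/483840 = 1/362880
(3j)²=16/17017 [(7 5 4; -2 2 0)], sign=+1
⇒ 4πI² = 9600/537251
I = (+1)√(9600/537251/(4π)) = 0.03770874

0.037709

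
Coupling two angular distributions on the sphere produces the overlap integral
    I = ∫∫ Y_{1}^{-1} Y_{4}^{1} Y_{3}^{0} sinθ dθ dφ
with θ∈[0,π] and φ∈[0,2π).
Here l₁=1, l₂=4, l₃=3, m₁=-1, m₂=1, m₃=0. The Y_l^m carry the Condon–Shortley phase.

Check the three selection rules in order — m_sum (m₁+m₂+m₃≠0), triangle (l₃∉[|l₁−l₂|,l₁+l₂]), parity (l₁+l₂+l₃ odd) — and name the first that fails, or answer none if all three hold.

none

azimuthal sum: -1 + 1 + 0 = 0  ✓
3 ≤ 3 ≤ 5 (triangle on l)  ✓
L = 1 + 4 + 3 = 8 (even)  ✓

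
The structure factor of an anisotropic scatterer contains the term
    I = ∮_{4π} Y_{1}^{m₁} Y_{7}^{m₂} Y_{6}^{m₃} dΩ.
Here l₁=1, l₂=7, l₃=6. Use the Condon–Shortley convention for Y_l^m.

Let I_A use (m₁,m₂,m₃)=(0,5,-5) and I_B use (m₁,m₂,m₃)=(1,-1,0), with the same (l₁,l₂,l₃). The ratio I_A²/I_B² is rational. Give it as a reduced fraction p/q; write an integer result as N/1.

6/7

Same 1,7,6: normalisation and zero-m 3j drop out of the ratio.
A: Δ: 2! 0! 12! / 15! → 1/1365; sum: t=1:−1/39916800 = -1/39916800; 3j²(1 7 6; 0 5 -5) = Δ·Π!·Σ² = 8/455  (sign +1)
B: Δ: 2! 0! 12! / 15! → 1/1365; sum: t=0:+1/1036800 = 1/1036800; 3j²(1 7 6; 1 -1 0) = Δ·Π!·Σ² = 4/195  (sign +1)
I_A²/I_B² = (8/455)/(4/195) = 6/7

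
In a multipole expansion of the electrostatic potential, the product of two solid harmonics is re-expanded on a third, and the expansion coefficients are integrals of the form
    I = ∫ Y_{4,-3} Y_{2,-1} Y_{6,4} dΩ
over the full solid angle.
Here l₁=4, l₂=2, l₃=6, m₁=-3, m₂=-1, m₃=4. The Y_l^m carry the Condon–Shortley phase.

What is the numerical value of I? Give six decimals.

0.246389

Checks pass: Σm=0; 12 even; l₃=6∈[2,6].
(2·4+1)(2·2+1)(2·6+1) = 585
Δ: 0! 8! 4! / 13! → 1/6435
sum: t=0:+1/2304 = 1/2304
3j²(4 2 6; 0 0 0) = Δ·Π!·Σ² = 5/143  (sign +1)
sum: t=0:+1/30240 = 1/30240
3j²(4 2 6; -3 -1 4) = Δ·Π!·Σ² = 16/429  (sign +1)
combine: 4πI² = 585·5/143·16/429 = 1200/1573
take √, sign +1: I = 0.24638901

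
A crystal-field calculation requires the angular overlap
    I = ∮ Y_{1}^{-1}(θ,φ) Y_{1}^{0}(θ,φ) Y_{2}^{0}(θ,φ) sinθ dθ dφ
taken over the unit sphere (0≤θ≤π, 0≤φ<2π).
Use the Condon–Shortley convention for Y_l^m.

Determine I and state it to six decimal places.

m-sum = -1 + 0 + 0 = -1 ≠ 0 ⇒ I = 0

0.000000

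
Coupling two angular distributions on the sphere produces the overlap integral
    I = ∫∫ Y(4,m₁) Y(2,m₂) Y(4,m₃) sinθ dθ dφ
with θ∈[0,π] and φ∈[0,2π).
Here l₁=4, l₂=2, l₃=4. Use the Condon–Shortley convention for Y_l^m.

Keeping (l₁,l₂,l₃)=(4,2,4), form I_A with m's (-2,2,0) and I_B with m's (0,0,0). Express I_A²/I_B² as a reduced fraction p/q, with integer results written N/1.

l's match ⇒ only the (l;m) 3-j factors differ between A and B.
A: triangle coeff Δ(4,2,4) = 1/13860; Σ_t [2,2]: t=2:+1/192 = 1/192; (3j)²=3/77 [(4 2 4; -2 2 0)], sign=+1
B: triangle coeff Δ(4,2,4) = 1/13860; Σ_t [0,2]: t=0:+1/192 t=1:−1/36 t=2:+1/192 = -5/288; (3j)²=20/693 [(4 2 4; 0 0 0)], sign=-1
I_A²/I_B² = (3/77)/(20/693) = 27/20

27/20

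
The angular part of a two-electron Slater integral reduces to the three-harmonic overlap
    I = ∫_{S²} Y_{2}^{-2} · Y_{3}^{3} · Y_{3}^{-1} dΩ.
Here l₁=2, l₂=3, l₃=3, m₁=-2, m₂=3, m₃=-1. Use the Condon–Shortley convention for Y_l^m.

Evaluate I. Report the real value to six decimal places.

Rules hold: Σm=0, L=8 even, 1≤3≤5.
N = 5·7·7 = 245
Δ = 2!·2!·4!/9! = 1/3780
Racah Σ t=0..2: t=0:+1/24 t=1:−1/4 t=2:+1/24 = -1/6
⇒ 3j(2 3 3; 0 0 0)² = 4/105, sgn +1
Racah Σ t=2..2: t=2:+1/96 = 1/96
⇒ 3j(2 3 3; -2 3 -1)² = 1/42, sgn +1
4πI² = N·(3j₀)²·(3jₘ)² = 2/9
I = +1·√(0.222222/4π) = 0.13298076

0.132981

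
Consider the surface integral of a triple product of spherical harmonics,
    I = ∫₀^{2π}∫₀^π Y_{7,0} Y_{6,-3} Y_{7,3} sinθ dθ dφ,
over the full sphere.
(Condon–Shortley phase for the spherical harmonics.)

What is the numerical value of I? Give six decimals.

0.111416

Checks pass: Σm=0; 20 even; l₃=7∈[1,13].
(2·7+1)(2·6+1)(2·7+1) = 2925
Δ: 6! 8! 6! / 21! → 1/2444321880
sum: t=0:+1/2612736000 t=1:−1/20736000 t=2:+1/1658880 t=3:−1/746496 t=4:+1/1658880 t=5:−1/20736000 t=6:+1/2612736000 = -1/4354560
3j²(7 6 7; 0 0 0) = Δ·Π!·Σ² = 1000/138567  (sign +1)
sum: t=0:+1/130636800 t=1:−1/8294400 t=2:+1/4147200 t=3:−1/14929920 = 1/16329600
3j²(7 6 7; 0 -3 3) = Δ·Π!·Σ² = 1024/138567  (sign +1)
combine: 4πI² = 2925·1000/138567·1024/138567 = 25600000/164109517
take √, sign +1: I = 0.11141616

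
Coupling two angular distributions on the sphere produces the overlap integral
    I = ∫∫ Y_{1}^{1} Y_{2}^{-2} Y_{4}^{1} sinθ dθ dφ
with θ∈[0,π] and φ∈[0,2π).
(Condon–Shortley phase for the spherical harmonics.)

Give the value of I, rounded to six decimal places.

0.000000

|1−2|≤4≤1+2 violated ⇒ I = 0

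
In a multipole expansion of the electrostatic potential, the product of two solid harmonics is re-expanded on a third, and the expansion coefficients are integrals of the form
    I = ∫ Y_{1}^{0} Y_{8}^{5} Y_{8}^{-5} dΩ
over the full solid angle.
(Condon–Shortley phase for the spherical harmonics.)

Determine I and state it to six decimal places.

l₁+l₂+l₃=17 is odd: 3j(l;000)=0 ⇒ I=0

0.000000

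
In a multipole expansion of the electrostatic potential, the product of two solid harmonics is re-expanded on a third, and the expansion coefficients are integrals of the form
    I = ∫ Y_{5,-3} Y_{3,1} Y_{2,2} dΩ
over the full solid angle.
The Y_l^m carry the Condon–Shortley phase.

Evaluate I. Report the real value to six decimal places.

-0.200476

m-sum 0 ✓  L=10 even ✓  2≤2≤8 ✓
Π(2lᵢ+1) = 11×7×5 = 385
triangle coeff Δ(5,3,2) = 1/2310
Σ_t [3,3]: t=3:−1/144 = -1/144
(3j)²=10/231 [(5 3 2; 0 0 0)], sign=-1
Σ_t [4,4]: t=4:+1/1152 = 1/1152
(3j)²=1/33 [(5 3 2; -3 1 2)], sign=+1
⇒ 4πI² = 50/99
I = (-1)√(50/99/(4π)) = -0.20047604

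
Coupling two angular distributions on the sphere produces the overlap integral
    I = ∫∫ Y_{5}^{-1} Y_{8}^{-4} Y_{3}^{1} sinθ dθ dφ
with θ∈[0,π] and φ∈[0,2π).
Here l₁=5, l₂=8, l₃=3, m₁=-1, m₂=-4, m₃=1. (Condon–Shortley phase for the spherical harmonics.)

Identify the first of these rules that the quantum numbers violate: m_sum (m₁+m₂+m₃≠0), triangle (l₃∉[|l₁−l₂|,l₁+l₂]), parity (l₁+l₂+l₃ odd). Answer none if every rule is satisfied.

m₁+m₂+m₃ = -1 − 4 + 1 = -4  ✗
triangle: |5−8|=3 ≤ l₃=3 ≤ 5+8=13
parity: l₁+l₂+l₃ = 16 is even

m_sum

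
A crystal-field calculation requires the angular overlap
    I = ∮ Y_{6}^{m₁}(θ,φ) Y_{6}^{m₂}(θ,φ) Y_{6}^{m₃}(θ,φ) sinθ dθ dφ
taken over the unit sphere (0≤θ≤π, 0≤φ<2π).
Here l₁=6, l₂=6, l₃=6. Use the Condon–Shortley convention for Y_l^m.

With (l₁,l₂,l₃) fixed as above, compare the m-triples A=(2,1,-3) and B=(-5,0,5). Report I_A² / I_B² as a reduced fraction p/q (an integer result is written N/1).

378/3025

Same 6,6,6: normalisation and zero-m 3j drop out of the ratio.
A: Δ: 6! 6! 6! / 19! → 1/325909584; sum: t=1:−1/3110400 t=2:+1/276480 t=3:−1/207360 t=4:+1/1244160 = -1/1382400; 3j²(6 6 6; 2 1 -3) = Δ·Π!·Σ² = 189/92378  (sign +1)
B: Δ: 6! 6! 6! / 19! → 1/325909584; sum: t=5:−1/10368000 t=6:+1/62208000 = -1/12441600; 3j²(6 6 6; -5 0 5) = Δ·Π!·Σ² = 275/16796  (sign +1)
I_A²/I_B² = (189/92378)/(275/16796) = 378/3025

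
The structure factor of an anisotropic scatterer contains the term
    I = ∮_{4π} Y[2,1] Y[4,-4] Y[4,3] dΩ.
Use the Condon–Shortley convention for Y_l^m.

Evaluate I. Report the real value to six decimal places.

0.198645

Checks pass: Σm=0; 10 even; l₃=4∈[2,6].
(2·2+1)(2·4+1)(2·4+1) = 405
Δ: 2! 2! 6! / 11! → 1/13860
sum: t=0:+1/192 t=1:−1/36 t=2:+1/192 = -5/288
3j²(2 4 4; 0 0 0) = Δ·Π!·Σ² = 20/693  (sign -1)
sum: t=0:+1/1440 = 1/1440
3j²(2 4 4; 1 -4 3) = Δ·Π!·Σ² = 7/165  (sign -1)
combine: 4πI² = 405·20/693·7/165 = 60/121
take √, sign +1: I = 0.19864517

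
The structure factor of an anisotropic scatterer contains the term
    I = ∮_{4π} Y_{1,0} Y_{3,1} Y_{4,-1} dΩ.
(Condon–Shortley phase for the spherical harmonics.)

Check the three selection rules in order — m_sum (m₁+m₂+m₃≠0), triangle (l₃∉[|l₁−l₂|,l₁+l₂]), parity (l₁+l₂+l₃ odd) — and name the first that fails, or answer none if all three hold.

azimuthal sum: 0 + 1 − 1 = 0  ✓
2 ≤ 4 ≤ 4 (triangle on l)  ✓
L = 1 + 3 + 4 = 8 (even)  ✓

none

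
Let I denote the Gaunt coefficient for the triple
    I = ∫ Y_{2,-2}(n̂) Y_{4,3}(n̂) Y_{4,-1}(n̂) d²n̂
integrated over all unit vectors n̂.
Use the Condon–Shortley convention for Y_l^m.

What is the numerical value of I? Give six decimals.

Checks pass: Σm=0; 10 even; l₃=4∈[2,6].
(2·2+1)(2·4+1)(2·4+1) = 405
Δ: 2! 2! 6! / 11! → 1/13860
sum: t=0:+1/192 t=1:−1/36 t=2:+1/192 = -5/288
3j²(2 4 4; 0 0 0) = Δ·Π!·Σ² = 20/693  (sign -1)
sum: t=2:+1/480 = 1/480
3j²(2 4 4; -2 3 -1) = Δ·Π!·Σ² = 3/110  (sign -1)
combine: 4πI² = 405·20/693·3/110 = 270/847
take √, sign +1: I = 0.15927046

0.159270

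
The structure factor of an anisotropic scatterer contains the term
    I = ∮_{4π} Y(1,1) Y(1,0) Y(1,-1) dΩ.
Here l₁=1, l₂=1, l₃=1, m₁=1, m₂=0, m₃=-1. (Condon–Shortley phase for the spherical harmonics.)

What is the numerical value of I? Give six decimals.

0.000000

Σlᵢ=3 odd — θ-integrand is odd under cosθ→−cosθ; I=0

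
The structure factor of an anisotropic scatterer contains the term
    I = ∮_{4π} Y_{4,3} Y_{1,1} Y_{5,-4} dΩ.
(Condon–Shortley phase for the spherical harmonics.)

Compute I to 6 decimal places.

Rules hold: Σm=0, L=10 even, 3≤5≤5.
N = 9·3·11 = 297
Δ = 0!·8!·2!/11! = 1/495
Racah Σ t=0..0: t=0:+1/576 = 1/576
⇒ 3j(4 1 5; 0 0 0)² = 5/99, sgn -1
Racah Σ t=0..0: t=0:+1/10080 = 1/10080
⇒ 3j(4 1 5; 3 1 -4)² = 4/55, sgn -1
4πI² = N·(3j₀)²·(3jₘ)² = 12/11
I = +1·√(1.09091/4π) = 0.29463840

0.294638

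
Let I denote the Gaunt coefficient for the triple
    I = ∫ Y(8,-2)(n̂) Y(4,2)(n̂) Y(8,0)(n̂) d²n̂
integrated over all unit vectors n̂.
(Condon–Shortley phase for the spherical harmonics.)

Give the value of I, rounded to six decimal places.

Checks pass: Σm=0; 20 even; l₃=8∈[4,12].
(2·8+1)(2·4+1)(2·8+1) = 2601
Δ: 4! 12! 4! / 21! → 1/185175900
sum: t=0:+1/557383680 t=1:−1/21772800 t=2:+1/8294400 t=3:−1/21772800 t=4:+1/557383680 = 1/30965760
3j²(8 4 8; 0 0 0) = Δ·Π!·Σ² = 36/4199  (sign +1)
sum: t=2:+1/92897280 t=3:−1/21772800 t=4:+1/49766400 = -1/66355200
3j²(8 4 8; -2 2 0) = Δ·Π!·Σ² = 63/8398  (sign -1)
combine: 4πI² = 2601·36/4199·63/8398 = 10206/61009
take √, sign -1: I = -0.11537877

-0.115379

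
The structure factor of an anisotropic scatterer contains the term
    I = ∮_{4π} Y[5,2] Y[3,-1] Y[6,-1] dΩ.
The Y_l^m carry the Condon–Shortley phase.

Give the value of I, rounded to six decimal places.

m-sum 0 ✓  L=14 even ✓  2≤6≤8 ✓
Π(2lᵢ+1) = 11×7×13 = 1001
triangle coeff Δ(5,3,6) = 1/675675
Σ_t [0,2]: t=0:+1/8640 t=1:−1/2304 t=2:+1/8640 = -7/34560
(3j)²=7/429 [(5 3 6; 0 0 0)], sign=-1
Σ_t [0,2]: t=0:+1/5760 t=1:−1/8640 t=2:+1/241920 = 1/16128
(3j)²=5/1001 [(5 3 6; 2 -1 -1)], sign=-1
⇒ 4πI² = 35/429
I = (+1)√(35/429/(4π)) = 0.08057502

0.080575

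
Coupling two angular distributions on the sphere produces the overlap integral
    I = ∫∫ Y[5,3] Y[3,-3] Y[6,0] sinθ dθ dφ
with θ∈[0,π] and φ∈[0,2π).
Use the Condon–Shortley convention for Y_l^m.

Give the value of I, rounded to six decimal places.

Checks pass: Σm=0; 14 even; l₃=6∈[2,8].
(2·5+1)(2·3+1)(2·6+1) = 1001
Δ: 2! 8! 4! / 15! → 1/675675
sum: t=0:+1/8640 t=1:−1/2304 t=2:+1/8640 = -7/34560
3j²(5 3 6; 0 0 0) = Δ·Π!·Σ² = 7/429  (sign -1)
sum: t=0:+1/69120 = 1/69120
3j²(5 3 6; 3 -3 0) = Δ·Π!·Σ² = 4/429  (sign +1)
combine: 4πI² = 1001·7/429·4/429 = 196/1287
take √, sign -1: I = -0.11008644

-0.110086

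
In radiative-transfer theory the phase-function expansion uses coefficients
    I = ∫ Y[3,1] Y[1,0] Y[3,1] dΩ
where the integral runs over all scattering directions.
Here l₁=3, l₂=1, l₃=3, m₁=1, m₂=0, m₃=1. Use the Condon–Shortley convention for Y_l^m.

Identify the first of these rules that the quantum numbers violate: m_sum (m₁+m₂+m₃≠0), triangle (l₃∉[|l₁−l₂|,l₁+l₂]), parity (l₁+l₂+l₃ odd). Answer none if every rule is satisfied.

m_sum

m₁+m₂+m₃ = 1 + 0 + 1 = 2  ✗
triangle: |3−1|=2 ≤ l₃=3 ≤ 3+1=4
parity: l₁+l₂+l₃ = 7 is odd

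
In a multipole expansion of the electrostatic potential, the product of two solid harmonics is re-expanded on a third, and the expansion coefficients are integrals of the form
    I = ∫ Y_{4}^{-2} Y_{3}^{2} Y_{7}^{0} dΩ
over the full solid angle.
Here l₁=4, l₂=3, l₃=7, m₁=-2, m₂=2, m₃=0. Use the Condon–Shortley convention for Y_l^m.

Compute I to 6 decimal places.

Checks pass: Σm=0; 14 even; l₃=7∈[1,7].
(2·4+1)(2·3+1)(2·7+1) = 945
Δ: 0! 8! 6! / 15! → 1/45045
sum: t=0:+1/20736 = 1/20736
3j²(4 3 7; 0 0 0) = Δ·Π!·Σ² = 35/1287  (sign -1)
sum: t=0:+1/172800 = 1/172800
3j²(4 3 7; -2 2 0) = Δ·Π!·Σ² = 7/2145  (sign -1)
combine: 4πI² = 945·35/1287·7/2145 = 1715/20449
take √, sign +1: I = 0.08169418

0.081694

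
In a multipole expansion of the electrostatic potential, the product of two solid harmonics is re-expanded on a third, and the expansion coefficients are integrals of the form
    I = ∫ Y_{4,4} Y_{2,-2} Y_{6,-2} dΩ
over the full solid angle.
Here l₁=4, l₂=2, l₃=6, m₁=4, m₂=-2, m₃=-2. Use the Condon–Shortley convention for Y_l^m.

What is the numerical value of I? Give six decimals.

Checks pass: Σm=0; 12 even; l₃=6∈[2,6].
(2·4+1)(2·2+1)(2·6+1) = 585
Δ: 0! 8! 4! / 13! → 1/6435
sum: t=0:+1/2304 = 1/2304
3j²(4 2 6; 0 0 0) = Δ·Π!·Σ² = 5/143  (sign +1)
sum: t=0:+1/967680 = 1/967680
3j²(4 2 6; 4 -2 -2) = Δ·Π!·Σ² = 1/6435  (sign +1)
combine: 4πI² = 585·5/143·1/6435 = 5/1573
take √, sign +1: I = 0.01590434

0.015904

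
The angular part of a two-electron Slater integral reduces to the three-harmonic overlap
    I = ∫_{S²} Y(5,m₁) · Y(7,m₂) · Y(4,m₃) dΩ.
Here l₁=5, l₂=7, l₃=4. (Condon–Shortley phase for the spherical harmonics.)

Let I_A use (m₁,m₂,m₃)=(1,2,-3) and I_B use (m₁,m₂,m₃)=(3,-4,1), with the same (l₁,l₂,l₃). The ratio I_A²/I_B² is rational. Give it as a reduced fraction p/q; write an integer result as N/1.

1617/169

Shared (l₁,l₂,l₃)=(5,7,4): N and (l;000)² cancel in I_A²/I_B².
A: Δ = 8!·2!·6!/17! = 1/6126120; Racah Σ t=3..4: t=3:−1/518400 t=4:+1/138240 = 11/2073600; ⇒ 3j(5 7 4; 1 2 -3)² = 77/4420, sgn -1
B: Δ = 8!·2!·6!/17! = 1/6126120; Racah Σ t=0..2: t=0:+1/2903040 t=1:−1/241920 t=2:+1/345600 = -13/14515200; ⇒ 3j(5 7 4; 3 -4 1)² = 13/7140, sgn +1
I_A²/I_B² = (77/4420)/(13/7140) = 1617/169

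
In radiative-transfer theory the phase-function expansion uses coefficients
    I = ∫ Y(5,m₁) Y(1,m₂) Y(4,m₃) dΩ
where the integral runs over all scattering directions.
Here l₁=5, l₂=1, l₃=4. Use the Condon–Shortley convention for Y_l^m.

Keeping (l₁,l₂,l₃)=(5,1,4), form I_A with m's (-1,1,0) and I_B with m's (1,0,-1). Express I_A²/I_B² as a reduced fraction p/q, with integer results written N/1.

Shared (l₁,l₂,l₃)=(5,1,4): N and (l;000)² cancel in I_A²/I_B².
A: Δ = 2!·8!·0!/11! = 1/495; Racah Σ t=2..2: t=2:+1/1152 = 1/1152; ⇒ 3j(5 1 4; -1 1 0)² = 1/33, sgn +1
B: Δ = 2!·8!·0!/11! = 1/495; Racah Σ t=1..1: t=1:−1/720 = -1/720; ⇒ 3j(5 1 4; 1 0 -1)² = 8/165, sgn +1
I_A²/I_B² = (1/33)/(8/165) = 5/8

5/8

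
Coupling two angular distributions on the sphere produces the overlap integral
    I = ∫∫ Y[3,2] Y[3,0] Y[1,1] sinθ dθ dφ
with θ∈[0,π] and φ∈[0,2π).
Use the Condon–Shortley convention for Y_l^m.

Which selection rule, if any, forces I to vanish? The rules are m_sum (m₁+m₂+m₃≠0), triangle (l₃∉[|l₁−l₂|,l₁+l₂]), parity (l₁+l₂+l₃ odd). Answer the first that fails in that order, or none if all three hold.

m_sum

Σmᵢ = 3  ✗
l₃∈[|l₁−l₂|,l₁+l₂]=[0,6], have l₃=1
Σlᵢ = 7 ⇒ odd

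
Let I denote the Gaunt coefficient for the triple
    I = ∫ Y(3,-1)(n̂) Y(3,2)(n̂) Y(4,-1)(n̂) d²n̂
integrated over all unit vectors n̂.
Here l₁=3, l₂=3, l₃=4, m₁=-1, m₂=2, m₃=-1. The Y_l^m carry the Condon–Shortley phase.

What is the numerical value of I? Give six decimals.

0.145070

Checks pass: Σm=0; 10 even; l₃=4∈[0,6].
(2·3+1)(2·3+1)(2·4+1) = 441
Δ: 2! 4! 4! / 11! → 1/34650
sum: t=0:+1/72 t=1:−1/16 t=2:+1/72 = -5/144
3j²(3 3 4; 0 0 0) = Δ·Π!·Σ² = 2/77  (sign -1)
sum: t=1:−1/144 t=2:+1/48 = 1/72
3j²(3 3 4; -1 2 -1) = Δ·Π!·Σ² = 16/693  (sign -1)
combine: 4πI² = 441·2/77·16/693 = 32/121
take √, sign +1: I = 0.14506992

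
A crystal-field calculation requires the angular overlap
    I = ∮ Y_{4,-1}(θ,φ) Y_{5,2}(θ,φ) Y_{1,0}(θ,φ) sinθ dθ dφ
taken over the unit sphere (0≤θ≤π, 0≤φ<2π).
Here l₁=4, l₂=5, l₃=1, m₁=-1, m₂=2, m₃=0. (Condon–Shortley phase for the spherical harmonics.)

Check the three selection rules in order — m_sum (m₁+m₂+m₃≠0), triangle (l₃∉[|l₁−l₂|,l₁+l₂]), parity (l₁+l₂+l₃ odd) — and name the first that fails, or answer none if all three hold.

Σmᵢ = 1  ✗
l₃∈[|l₁−l₂|,l₁+l₂]=[1,9], have l₃=1
Σlᵢ = 10 ⇒ even

m_sum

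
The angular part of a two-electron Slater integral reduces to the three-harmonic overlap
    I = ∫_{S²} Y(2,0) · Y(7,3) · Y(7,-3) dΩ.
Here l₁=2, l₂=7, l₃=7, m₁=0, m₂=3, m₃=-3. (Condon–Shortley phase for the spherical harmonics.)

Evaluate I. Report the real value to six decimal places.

Rules hold: Σm=0, L=16 even, 5≤7≤9.
N = 5·15·15 = 1125
Δ = 2!·2!·12!/17! = 1/185640
Racah Σ t=0..2: t=0:+1/2419200 t=1:−1/518400 t=2:+1/2419200 = -1/907200
⇒ 3j(2 7 7; 0 0 0)² = 56/3315, sgn +1
Racah Σ t=0..2: t=0:+1/29030400 t=1:−1/2177280 t=2:+1/3870720 = -29/174182400
⇒ 3j(2 7 7; 0 3 -3)² = 841/185640, sgn -1
4πI² = N·(3j₀)²·(3jₘ)² = 4205/48841
I = -1·√(0.0860957/4π) = -0.08277245

-0.082772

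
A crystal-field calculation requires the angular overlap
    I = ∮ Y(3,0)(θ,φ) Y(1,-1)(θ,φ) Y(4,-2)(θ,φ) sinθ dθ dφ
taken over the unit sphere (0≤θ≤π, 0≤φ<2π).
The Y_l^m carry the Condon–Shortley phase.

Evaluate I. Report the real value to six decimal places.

0 − 1 − 2 = -3 ≠ 0: azimuthal integral kills it; I = 0

0.000000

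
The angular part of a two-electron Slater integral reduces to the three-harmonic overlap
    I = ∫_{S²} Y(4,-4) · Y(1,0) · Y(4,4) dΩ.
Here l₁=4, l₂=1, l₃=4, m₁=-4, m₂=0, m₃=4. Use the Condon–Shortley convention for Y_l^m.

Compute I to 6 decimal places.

l₁+l₂+l₃=9 is odd: 3j(l;000)=0 ⇒ I=0

0.000000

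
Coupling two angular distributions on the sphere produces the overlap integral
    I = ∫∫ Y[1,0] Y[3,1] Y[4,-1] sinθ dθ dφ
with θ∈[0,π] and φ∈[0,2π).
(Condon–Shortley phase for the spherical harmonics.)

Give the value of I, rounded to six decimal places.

-0.238414

m-sum 0 ✓  L=8 even ✓  2≤4≤4 ✓
Π(2lᵢ+1) = 3×7×9 = 189
triangle coeff Δ(1,3,4) = 1/252
Σ_t [0,0]: t=0:+1/36 = 1/36
(3j)²=4/63 [(1 3 4; 0 0 0)], sign=+1
Σ_t [0,0]: t=0:+1/48 = 1/48
(3j)²=5/84 [(1 3 4; 0 1 -1)], sign=-1
⇒ 4πI² = 5/7
I = (-1)√(5/7/(4π)) = -0.23841361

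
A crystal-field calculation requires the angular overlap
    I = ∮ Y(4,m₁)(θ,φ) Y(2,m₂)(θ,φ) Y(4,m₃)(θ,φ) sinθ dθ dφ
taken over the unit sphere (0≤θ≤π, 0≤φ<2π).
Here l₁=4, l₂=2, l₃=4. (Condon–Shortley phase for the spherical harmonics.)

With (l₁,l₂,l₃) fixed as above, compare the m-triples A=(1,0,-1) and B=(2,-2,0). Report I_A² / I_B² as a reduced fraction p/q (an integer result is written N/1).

289/540

l's match ⇒ only the (l;m) 3-j factors differ between A and B.
A: triangle coeff Δ(4,2,4) = 1/13860; Σ_t [0,2]: t=0:+1/144 t=1:−1/48 t=2:+1/480 = -17/1440; (3j)²=289/13860 [(4 2 4; 1 0 -1)], sign=+1
B: triangle coeff Δ(4,2,4) = 1/13860; Σ_t [0,0]: t=0:+1/192 = 1/192; (3j)²=3/77 [(4 2 4; 2 -2 0)], sign=+1
I_A²/I_B² = (289/13860)/(3/77) = 289/540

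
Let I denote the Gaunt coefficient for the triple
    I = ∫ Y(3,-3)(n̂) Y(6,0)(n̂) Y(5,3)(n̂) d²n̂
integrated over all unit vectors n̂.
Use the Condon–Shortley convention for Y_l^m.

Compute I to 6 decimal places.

m-sum 0 ✓  L=14 even ✓  3≤5≤9 ✓
Π(2lᵢ+1) = 7×13×11 = 1001
triangle coeff Δ(3,6,5) = 1/675675
Σ_t [1,3]: t=1:−1/8640 t=2:+1/2304 t=3:−1/8640 = 7/34560
(3j)²=7/429 [(3 6 5; 0 0 0)], sign=-1
Σ_t [4,4]: t=4:+1/69120 = 1/69120
(3j)²=4/429 [(3 6 5; -3 0 3)], sign=+1
⇒ 4πI² = 196/1287
I = (-1)√(196/1287/(4π)) = -0.11008644

-0.110086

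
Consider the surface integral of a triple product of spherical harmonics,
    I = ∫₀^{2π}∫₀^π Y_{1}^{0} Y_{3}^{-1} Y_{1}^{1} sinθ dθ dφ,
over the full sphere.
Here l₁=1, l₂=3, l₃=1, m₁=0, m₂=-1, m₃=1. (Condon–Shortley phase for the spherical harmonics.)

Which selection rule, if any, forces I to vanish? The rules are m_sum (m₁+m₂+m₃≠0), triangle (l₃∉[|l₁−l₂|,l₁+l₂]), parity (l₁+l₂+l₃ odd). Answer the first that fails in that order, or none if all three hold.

azimuthal sum: 0 − 1 + 1 = 0  ✓
2 ≤ 1 ≤ 4 (triangle on l)  ✗
L = 1 + 3 + 1 = 5 (odd)

triangle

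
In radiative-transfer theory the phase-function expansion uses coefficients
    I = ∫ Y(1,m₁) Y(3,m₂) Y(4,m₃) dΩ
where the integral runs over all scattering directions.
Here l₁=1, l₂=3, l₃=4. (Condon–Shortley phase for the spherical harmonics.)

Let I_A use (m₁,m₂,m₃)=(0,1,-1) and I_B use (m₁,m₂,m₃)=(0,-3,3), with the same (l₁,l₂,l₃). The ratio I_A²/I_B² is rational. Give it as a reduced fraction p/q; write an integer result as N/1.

Same 1,3,4: normalisation and zero-m 3j drop out of the ratio.
A: Δ: 0! 2! 6! / 9! → 1/252; sum: t=0:+1/48 = 1/48; 3j²(1 3 4; 0 1 -1) = Δ·Π!·Σ² = 5/84  (sign -1)
B: Δ: 0! 2! 6! / 9! → 1/252; sum: t=0:+1/720 = 1/720; 3j²(1 3 4; 0 -3 3) = Δ·Π!·Σ² = 1/36  (sign -1)
I_A²/I_B² = (5/84)/(1/36) = 15/7

15/7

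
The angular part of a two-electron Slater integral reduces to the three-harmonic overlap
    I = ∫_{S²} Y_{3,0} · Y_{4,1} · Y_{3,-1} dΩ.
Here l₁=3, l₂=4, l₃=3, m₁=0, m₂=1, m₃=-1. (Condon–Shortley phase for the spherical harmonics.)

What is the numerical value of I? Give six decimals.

-0.099323

Checks pass: Σm=0; 10 even; l₃=3∈[1,7].
(2·3+1)(2·4+1)(2·3+1) = 441
Δ: 4! 2! 4! / 11! → 1/34650
sum: t=1:−1/72 t=2:+1/16 t=3:−1/72 = 5/144
3j²(3 4 3; 0 0 0) = Δ·Π!·Σ² = 2/77  (sign -1)
sum: t=1:−1/288 t=2:+1/24 t=3:−1/48 = 5/288
3j²(3 4 3; 0 1 -1) = Δ·Π!·Σ² = 5/462  (sign +1)
combine: 4πI² = 441·2/77·5/462 = 15/121
take √, sign -1: I = -0.09932258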